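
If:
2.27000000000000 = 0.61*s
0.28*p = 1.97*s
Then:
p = 26.18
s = 3.72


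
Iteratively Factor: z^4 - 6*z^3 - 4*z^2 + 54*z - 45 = (z - 3)*(z^3 - 3*z^2 - 13*z + 15) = (z - 3)*(z - 1)*(z^2 - 2*z - 15) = (z - 5)*(z - 3)*(z - 1)*(z + 3)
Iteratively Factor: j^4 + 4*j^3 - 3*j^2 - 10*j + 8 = (j - 1)*(j^3 + 5*j^2 + 2*j - 8) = (j - 1)^2*(j^2 + 6*j + 8) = (j - 1)^2*(j + 2)*(j + 4)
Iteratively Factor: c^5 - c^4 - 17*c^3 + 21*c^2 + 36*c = (c - 3)*(c^4 + 2*c^3 - 11*c^2 - 12*c) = (c - 3)^2*(c^3 + 5*c^2 + 4*c) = (c - 3)^2*(c + 4)*(c^2 + c) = (c - 3)^2*(c + 1)*(c + 4)*(c)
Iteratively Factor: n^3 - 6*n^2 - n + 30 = (n - 5)*(n^2 - n - 6) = (n - 5)*(n + 2)*(n - 3)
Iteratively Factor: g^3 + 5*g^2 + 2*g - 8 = (g + 4)*(g^2 + g - 2) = (g - 1)*(g + 4)*(g + 2)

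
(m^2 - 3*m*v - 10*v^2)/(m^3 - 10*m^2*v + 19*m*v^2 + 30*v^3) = (-m - 2*v)/(-m^2 + 5*m*v + 6*v^2)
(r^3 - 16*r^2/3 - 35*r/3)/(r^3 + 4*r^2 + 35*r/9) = 3*(r - 7)/(3*r + 7)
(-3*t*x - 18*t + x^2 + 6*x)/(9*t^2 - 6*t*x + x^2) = (x + 6)/(-3*t + x)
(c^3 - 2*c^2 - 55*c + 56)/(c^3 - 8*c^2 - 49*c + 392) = (c - 1)/(c - 7)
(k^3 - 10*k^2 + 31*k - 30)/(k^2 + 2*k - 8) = (k^2 - 8*k + 15)/(k + 4)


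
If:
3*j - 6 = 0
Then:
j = 2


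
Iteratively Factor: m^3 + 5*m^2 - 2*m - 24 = (m + 4)*(m^2 + m - 6) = (m - 2)*(m + 4)*(m + 3)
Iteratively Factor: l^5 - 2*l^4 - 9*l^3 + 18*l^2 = (l)*(l^4 - 2*l^3 - 9*l^2 + 18*l) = l*(l + 3)*(l^3 - 5*l^2 + 6*l) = l*(l - 2)*(l + 3)*(l^2 - 3*l) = l^2*(l - 2)*(l + 3)*(l - 3)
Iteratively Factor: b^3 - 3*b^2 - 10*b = (b + 2)*(b^2 - 5*b) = (b - 5)*(b + 2)*(b)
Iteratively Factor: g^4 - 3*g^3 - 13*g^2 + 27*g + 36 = (g + 1)*(g^3 - 4*g^2 - 9*g + 36) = (g + 1)*(g + 3)*(g^2 - 7*g + 12) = (g - 3)*(g + 1)*(g + 3)*(g - 4)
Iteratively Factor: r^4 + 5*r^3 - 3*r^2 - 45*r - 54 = (r - 3)*(r^3 + 8*r^2 + 21*r + 18) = (r - 3)*(r + 2)*(r^2 + 6*r + 9) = (r - 3)*(r + 2)*(r + 3)*(r + 3)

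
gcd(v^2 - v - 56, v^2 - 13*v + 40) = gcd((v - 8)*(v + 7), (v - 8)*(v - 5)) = v - 8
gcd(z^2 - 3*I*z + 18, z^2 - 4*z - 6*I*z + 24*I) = z - 6*I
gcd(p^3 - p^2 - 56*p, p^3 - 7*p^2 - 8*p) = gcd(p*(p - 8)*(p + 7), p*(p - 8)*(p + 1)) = p^2 - 8*p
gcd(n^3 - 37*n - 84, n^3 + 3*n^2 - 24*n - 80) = n + 4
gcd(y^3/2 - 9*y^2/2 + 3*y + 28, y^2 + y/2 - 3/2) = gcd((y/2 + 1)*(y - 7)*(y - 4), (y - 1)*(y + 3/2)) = 1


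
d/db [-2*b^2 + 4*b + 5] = 4 - 4*b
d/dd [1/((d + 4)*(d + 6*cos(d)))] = (-d + (d + 4)*(6*sin(d) - 1) - 6*cos(d))/((d + 4)^2*(d + 6*cos(d))^2)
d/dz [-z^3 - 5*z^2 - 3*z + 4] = -3*z^2 - 10*z - 3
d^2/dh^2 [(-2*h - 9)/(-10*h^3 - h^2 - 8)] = 2*(4*h^2*(2*h + 9)*(15*h + 1)^2 - (60*h^2 + 4*h + (2*h + 9)*(30*h + 1))*(10*h^3 + h^2 + 8))/(10*h^3 + h^2 + 8)^3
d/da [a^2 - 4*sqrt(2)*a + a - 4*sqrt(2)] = 2*a - 4*sqrt(2) + 1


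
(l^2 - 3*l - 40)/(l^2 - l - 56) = (l + 5)/(l + 7)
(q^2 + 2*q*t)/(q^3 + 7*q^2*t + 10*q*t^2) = 1/(q + 5*t)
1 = 1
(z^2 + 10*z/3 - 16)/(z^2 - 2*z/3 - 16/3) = (z + 6)/(z + 2)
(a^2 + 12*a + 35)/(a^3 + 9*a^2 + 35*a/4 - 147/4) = 4*(a + 5)/(4*a^2 + 8*a - 21)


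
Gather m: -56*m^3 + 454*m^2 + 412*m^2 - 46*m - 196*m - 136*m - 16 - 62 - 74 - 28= -56*m^3 + 866*m^2 - 378*m - 180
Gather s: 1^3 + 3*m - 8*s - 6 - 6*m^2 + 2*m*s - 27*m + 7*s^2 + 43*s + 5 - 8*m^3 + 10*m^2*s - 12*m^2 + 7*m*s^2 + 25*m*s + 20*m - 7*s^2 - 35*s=-8*m^3 - 18*m^2 + 7*m*s^2 - 4*m + s*(10*m^2 + 27*m)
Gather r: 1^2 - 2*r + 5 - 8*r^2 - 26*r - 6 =-8*r^2 - 28*r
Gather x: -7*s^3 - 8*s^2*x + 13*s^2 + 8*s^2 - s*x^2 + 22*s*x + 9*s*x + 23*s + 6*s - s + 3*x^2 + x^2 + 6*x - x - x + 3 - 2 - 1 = -7*s^3 + 21*s^2 + 28*s + x^2*(4 - s) + x*(-8*s^2 + 31*s + 4)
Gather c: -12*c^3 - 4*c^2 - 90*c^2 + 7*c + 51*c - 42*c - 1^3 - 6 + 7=-12*c^3 - 94*c^2 + 16*c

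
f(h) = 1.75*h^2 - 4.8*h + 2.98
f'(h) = 3.5*h - 4.8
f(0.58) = 0.78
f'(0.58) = -2.77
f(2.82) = 3.36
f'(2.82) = 5.07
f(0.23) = 1.97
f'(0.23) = -4.00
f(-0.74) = 7.49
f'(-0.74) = -7.39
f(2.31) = 1.23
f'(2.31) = 3.28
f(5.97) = 36.70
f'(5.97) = 16.10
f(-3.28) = 37.55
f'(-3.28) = -16.28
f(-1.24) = 11.62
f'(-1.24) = -9.14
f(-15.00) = 468.73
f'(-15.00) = -57.30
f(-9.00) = 187.93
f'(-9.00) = -36.30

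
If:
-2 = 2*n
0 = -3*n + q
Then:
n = -1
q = -3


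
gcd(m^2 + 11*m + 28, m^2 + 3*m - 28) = m + 7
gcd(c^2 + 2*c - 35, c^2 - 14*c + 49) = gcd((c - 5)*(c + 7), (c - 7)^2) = 1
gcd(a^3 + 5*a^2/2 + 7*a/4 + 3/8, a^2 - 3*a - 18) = 1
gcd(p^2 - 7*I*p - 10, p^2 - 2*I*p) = p - 2*I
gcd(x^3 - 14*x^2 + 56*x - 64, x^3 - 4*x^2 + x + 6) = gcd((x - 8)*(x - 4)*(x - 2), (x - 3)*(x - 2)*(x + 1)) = x - 2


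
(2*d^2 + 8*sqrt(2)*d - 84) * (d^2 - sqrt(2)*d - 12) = 2*d^4 + 6*sqrt(2)*d^3 - 124*d^2 - 12*sqrt(2)*d + 1008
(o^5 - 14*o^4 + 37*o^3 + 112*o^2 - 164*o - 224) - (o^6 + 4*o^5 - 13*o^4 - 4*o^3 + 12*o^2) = -o^6 - 3*o^5 - o^4 + 41*o^3 + 100*o^2 - 164*o - 224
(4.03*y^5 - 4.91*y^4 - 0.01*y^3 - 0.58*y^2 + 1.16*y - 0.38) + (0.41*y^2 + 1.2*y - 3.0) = 4.03*y^5 - 4.91*y^4 - 0.01*y^3 - 0.17*y^2 + 2.36*y - 3.38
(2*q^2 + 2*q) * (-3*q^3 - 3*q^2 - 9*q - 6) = -6*q^5 - 12*q^4 - 24*q^3 - 30*q^2 - 12*q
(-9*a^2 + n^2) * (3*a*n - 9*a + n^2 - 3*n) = -27*a^3*n + 81*a^3 - 9*a^2*n^2 + 27*a^2*n + 3*a*n^3 - 9*a*n^2 + n^4 - 3*n^3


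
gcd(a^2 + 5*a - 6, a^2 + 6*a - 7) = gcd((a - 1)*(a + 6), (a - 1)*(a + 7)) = a - 1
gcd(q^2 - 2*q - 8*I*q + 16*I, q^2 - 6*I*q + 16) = q - 8*I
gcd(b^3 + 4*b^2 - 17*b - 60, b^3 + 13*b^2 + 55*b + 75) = b^2 + 8*b + 15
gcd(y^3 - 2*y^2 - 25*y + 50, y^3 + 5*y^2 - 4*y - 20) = y^2 + 3*y - 10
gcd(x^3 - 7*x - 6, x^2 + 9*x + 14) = x + 2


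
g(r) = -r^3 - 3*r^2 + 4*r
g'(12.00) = -500.00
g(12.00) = -2112.00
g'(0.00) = 4.00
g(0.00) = 0.00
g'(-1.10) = 6.97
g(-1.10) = -6.70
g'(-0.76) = 6.83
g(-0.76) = -4.33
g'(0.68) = -1.47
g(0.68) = 1.02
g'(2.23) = -24.30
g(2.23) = -17.09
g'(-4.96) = -40.04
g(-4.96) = 28.38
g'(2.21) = -23.91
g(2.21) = -16.61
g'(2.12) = -22.20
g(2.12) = -14.53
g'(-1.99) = 4.06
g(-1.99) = -11.96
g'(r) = -3*r^2 - 6*r + 4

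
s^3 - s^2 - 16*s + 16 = (s - 4)*(s - 1)*(s + 4)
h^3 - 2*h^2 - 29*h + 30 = (h - 6)*(h - 1)*(h + 5)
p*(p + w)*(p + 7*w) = p^3 + 8*p^2*w + 7*p*w^2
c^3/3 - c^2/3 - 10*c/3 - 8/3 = (c/3 + 1/3)*(c - 4)*(c + 2)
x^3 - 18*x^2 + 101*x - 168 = (x - 8)*(x - 7)*(x - 3)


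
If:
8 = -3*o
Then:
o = -8/3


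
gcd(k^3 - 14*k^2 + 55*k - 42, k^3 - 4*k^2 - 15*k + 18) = k^2 - 7*k + 6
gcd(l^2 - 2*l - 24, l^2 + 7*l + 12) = l + 4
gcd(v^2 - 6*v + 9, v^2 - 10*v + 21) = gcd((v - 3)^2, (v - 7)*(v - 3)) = v - 3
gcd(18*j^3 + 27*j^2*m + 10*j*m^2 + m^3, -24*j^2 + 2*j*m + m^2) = 6*j + m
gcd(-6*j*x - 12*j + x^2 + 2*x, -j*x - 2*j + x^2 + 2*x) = x + 2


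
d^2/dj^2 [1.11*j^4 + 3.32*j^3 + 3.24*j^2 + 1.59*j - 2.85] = 13.32*j^2 + 19.92*j + 6.48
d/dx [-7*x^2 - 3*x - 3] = -14*x - 3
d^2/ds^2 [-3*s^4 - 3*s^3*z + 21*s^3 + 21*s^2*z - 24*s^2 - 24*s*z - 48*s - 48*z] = -36*s^2 - 18*s*z + 126*s + 42*z - 48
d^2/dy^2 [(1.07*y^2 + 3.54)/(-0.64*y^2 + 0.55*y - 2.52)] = (4.44089209850063e-16*y^4 - 0.75328*y^3 + 1.654272*y^2 + 7.47648*y - 4.312932)/(0.262144*y^6 - 0.67584*y^5 + 3.677376*y^4 - 5.488615*y^3 + 14.479668*y^2 - 10.47816*y + 16.003008)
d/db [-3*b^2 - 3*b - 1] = -6*b - 3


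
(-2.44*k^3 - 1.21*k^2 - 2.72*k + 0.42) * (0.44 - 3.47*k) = 8.4668*k^4 + 3.1251*k^3 + 8.906*k^2 - 2.6542*k + 0.1848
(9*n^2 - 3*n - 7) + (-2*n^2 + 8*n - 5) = 7*n^2 + 5*n - 12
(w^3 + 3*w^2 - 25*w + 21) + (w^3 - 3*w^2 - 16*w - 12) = 2*w^3 - 41*w + 9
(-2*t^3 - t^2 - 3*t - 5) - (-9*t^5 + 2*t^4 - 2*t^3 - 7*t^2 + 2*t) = 9*t^5 - 2*t^4 + 6*t^2 - 5*t - 5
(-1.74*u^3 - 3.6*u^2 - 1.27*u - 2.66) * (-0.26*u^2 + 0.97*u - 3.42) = 0.4524*u^5 - 0.7518*u^4 + 2.789*u^3 + 11.7717*u^2 + 1.7632*u + 9.0972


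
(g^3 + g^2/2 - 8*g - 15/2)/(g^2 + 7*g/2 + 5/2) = g - 3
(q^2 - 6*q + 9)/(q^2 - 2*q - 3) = (q - 3)/(q + 1)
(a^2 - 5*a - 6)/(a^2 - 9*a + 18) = (a + 1)/(a - 3)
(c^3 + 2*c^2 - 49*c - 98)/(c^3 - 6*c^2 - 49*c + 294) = (c + 2)/(c - 6)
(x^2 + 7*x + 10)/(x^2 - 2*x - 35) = (x + 2)/(x - 7)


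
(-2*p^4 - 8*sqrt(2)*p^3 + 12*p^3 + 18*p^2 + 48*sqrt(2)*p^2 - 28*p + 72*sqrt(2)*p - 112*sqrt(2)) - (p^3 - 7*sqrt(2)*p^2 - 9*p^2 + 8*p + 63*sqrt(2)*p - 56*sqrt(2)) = -2*p^4 - 8*sqrt(2)*p^3 + 11*p^3 + 27*p^2 + 55*sqrt(2)*p^2 - 36*p + 9*sqrt(2)*p - 56*sqrt(2)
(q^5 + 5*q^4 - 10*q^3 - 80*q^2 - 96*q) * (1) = q^5 + 5*q^4 - 10*q^3 - 80*q^2 - 96*q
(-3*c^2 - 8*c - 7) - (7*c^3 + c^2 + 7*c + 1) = -7*c^3 - 4*c^2 - 15*c - 8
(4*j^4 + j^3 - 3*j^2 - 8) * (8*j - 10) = 32*j^5 - 32*j^4 - 34*j^3 + 30*j^2 - 64*j + 80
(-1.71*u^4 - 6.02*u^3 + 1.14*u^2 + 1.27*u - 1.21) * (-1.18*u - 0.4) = 2.0178*u^5 + 7.7876*u^4 + 1.0628*u^3 - 1.9546*u^2 + 0.9198*u + 0.484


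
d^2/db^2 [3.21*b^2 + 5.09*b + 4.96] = 6.42000000000000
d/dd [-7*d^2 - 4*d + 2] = -14*d - 4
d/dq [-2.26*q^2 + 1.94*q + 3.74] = 1.94 - 4.52*q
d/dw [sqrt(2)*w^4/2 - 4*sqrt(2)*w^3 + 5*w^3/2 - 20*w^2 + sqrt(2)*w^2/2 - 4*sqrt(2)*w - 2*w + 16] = 2*sqrt(2)*w^3 - 12*sqrt(2)*w^2 + 15*w^2/2 - 40*w + sqrt(2)*w - 4*sqrt(2) - 2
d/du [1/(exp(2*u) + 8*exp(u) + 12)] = 2*(-exp(u) - 4)*exp(u)/(exp(2*u) + 8*exp(u) + 12)^2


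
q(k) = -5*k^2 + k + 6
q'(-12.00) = 121.00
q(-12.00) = -726.00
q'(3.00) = -29.00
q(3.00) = -36.00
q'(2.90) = -28.00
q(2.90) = -33.15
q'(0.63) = -5.30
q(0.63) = 4.65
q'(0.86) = -7.60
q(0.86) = 3.16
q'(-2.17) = 22.70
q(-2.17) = -19.71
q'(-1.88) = 19.80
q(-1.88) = -13.55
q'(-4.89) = 49.90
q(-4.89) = -118.45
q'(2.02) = -19.20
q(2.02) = -12.38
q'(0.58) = -4.80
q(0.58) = 4.90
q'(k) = 1 - 10*k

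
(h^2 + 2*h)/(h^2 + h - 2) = h/(h - 1)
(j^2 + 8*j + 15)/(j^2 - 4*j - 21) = (j + 5)/(j - 7)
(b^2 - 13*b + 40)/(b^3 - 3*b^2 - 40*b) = (b - 5)/(b*(b + 5))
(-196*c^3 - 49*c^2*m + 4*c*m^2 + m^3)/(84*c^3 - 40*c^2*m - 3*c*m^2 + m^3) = (-28*c^2 - 11*c*m - m^2)/(12*c^2 - 4*c*m - m^2)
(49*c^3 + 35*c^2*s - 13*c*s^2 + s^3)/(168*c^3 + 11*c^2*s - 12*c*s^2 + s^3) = (-7*c^2 - 6*c*s + s^2)/(-24*c^2 - 5*c*s + s^2)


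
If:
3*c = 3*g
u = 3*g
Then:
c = u/3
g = u/3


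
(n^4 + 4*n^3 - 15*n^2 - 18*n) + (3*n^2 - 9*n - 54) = n^4 + 4*n^3 - 12*n^2 - 27*n - 54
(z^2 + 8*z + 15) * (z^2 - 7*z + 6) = z^4 + z^3 - 35*z^2 - 57*z + 90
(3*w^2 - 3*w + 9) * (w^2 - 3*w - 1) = 3*w^4 - 12*w^3 + 15*w^2 - 24*w - 9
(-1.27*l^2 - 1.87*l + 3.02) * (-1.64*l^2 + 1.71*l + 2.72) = 2.0828*l^4 + 0.8951*l^3 - 11.6049*l^2 + 0.0777999999999999*l + 8.2144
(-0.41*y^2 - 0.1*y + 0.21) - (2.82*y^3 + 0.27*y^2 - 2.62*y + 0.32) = -2.82*y^3 - 0.68*y^2 + 2.52*y - 0.11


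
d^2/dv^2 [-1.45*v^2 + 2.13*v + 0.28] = -2.90000000000000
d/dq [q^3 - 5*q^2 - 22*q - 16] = 3*q^2 - 10*q - 22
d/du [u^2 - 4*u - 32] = 2*u - 4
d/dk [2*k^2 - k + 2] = 4*k - 1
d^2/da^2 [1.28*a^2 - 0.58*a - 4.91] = 2.56000000000000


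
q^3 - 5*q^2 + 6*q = q*(q - 3)*(q - 2)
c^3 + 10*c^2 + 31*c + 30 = (c + 2)*(c + 3)*(c + 5)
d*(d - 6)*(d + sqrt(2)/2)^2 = d^4 - 6*d^3 + sqrt(2)*d^3 - 6*sqrt(2)*d^2 + d^2/2 - 3*d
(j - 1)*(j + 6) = j^2 + 5*j - 6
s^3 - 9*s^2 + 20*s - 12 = (s - 6)*(s - 2)*(s - 1)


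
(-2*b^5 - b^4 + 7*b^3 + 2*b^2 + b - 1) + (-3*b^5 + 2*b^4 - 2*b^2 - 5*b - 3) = -5*b^5 + b^4 + 7*b^3 - 4*b - 4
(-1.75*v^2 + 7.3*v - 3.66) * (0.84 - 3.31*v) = 5.7925*v^3 - 25.633*v^2 + 18.2466*v - 3.0744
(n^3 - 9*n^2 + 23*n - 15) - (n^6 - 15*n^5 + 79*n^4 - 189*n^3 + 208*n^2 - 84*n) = -n^6 + 15*n^5 - 79*n^4 + 190*n^3 - 217*n^2 + 107*n - 15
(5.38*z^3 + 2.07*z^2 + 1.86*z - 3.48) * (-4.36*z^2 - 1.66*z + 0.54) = -23.4568*z^5 - 17.956*z^4 - 8.6406*z^3 + 13.203*z^2 + 6.7812*z - 1.8792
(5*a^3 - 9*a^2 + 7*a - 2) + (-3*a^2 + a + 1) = 5*a^3 - 12*a^2 + 8*a - 1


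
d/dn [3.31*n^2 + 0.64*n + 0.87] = 6.62*n + 0.64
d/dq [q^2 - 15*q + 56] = 2*q - 15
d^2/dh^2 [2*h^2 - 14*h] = 4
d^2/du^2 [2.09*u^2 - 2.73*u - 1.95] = 4.18000000000000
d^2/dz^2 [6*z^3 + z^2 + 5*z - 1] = 36*z + 2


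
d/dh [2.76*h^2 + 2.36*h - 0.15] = 5.52*h + 2.36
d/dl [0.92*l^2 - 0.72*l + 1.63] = 1.84*l - 0.72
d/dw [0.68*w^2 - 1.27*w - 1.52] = 1.36*w - 1.27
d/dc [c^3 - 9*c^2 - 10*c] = 3*c^2 - 18*c - 10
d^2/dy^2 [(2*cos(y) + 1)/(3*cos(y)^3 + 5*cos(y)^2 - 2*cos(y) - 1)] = 64*(-762*(1 - cos(y)^2)^2 + 288*sin(y)^6 - 72*cos(y)^7 + 117*cos(y)^6 - 155*cos(y)^5 + 307*cos(y)^3 - 494*cos(y)^2 + 18*cos(y) + 484)/(20*cos(y)^2 + cos(y) + 3*cos(3*y) - 4)^3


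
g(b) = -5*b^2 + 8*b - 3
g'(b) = 8 - 10*b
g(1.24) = -0.77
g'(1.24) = -4.40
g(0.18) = -1.72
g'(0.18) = 6.20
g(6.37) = -154.92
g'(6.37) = -55.70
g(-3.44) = -89.69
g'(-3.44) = 42.40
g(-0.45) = -7.61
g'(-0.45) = 12.50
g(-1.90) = -36.25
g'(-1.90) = 27.00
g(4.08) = -53.59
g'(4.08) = -32.80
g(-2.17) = -43.90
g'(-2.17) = 29.70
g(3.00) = -24.00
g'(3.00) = -22.00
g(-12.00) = -819.00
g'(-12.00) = 128.00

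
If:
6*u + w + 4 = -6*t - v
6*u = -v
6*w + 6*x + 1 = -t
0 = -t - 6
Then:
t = -6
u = -v/6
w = 32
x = -187/6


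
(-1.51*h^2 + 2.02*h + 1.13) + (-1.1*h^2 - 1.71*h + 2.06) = -2.61*h^2 + 0.31*h + 3.19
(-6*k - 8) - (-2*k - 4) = -4*k - 4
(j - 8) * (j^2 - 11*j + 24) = j^3 - 19*j^2 + 112*j - 192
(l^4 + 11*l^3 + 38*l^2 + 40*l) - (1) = l^4 + 11*l^3 + 38*l^2 + 40*l - 1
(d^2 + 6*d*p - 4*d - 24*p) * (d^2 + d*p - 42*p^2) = d^4 + 7*d^3*p - 4*d^3 - 36*d^2*p^2 - 28*d^2*p - 252*d*p^3 + 144*d*p^2 + 1008*p^3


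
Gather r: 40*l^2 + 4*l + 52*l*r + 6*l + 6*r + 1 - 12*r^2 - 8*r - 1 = 40*l^2 + 10*l - 12*r^2 + r*(52*l - 2)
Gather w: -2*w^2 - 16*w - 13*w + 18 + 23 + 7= -2*w^2 - 29*w + 48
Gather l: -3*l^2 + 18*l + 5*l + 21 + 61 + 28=-3*l^2 + 23*l + 110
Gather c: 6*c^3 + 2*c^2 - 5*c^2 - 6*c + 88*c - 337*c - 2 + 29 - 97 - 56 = 6*c^3 - 3*c^2 - 255*c - 126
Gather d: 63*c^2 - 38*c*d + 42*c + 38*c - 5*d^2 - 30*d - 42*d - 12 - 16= 63*c^2 + 80*c - 5*d^2 + d*(-38*c - 72) - 28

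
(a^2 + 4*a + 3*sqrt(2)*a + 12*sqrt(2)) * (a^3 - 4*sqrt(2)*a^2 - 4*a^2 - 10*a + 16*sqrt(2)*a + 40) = a^5 - sqrt(2)*a^4 - 50*a^3 - 14*sqrt(2)*a^2 + 544*a + 480*sqrt(2)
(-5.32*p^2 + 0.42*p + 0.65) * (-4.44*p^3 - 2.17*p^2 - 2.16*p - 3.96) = 23.6208*p^5 + 9.6796*p^4 + 7.6938*p^3 + 18.7495*p^2 - 3.0672*p - 2.574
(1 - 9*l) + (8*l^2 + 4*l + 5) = 8*l^2 - 5*l + 6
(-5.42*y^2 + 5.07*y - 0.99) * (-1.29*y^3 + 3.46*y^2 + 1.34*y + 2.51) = 6.9918*y^5 - 25.2935*y^4 + 11.5565*y^3 - 10.2358*y^2 + 11.3991*y - 2.4849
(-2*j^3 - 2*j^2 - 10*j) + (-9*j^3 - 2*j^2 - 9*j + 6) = -11*j^3 - 4*j^2 - 19*j + 6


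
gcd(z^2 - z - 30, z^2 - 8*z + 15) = 1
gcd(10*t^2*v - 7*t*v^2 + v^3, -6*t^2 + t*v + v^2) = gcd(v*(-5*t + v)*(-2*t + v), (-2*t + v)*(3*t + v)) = 2*t - v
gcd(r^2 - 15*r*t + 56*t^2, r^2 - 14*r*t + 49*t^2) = r - 7*t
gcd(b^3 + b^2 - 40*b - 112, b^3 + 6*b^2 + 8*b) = b + 4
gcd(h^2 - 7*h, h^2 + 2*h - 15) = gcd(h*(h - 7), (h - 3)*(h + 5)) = 1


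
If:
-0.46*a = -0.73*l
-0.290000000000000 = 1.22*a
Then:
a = -0.24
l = -0.15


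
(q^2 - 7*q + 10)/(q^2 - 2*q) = (q - 5)/q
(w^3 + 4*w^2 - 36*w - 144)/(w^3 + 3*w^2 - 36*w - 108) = (w + 4)/(w + 3)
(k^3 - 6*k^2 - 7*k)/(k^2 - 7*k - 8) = k*(k - 7)/(k - 8)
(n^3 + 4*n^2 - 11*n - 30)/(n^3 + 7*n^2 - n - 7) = (n^3 + 4*n^2 - 11*n - 30)/(n^3 + 7*n^2 - n - 7)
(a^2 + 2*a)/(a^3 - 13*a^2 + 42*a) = (a + 2)/(a^2 - 13*a + 42)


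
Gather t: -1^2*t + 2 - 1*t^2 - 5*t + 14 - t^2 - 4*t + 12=-2*t^2 - 10*t + 28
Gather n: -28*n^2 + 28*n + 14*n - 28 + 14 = -28*n^2 + 42*n - 14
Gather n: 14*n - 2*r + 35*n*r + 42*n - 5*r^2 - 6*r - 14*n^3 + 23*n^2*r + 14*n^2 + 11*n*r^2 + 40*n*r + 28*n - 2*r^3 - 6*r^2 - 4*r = -14*n^3 + n^2*(23*r + 14) + n*(11*r^2 + 75*r + 84) - 2*r^3 - 11*r^2 - 12*r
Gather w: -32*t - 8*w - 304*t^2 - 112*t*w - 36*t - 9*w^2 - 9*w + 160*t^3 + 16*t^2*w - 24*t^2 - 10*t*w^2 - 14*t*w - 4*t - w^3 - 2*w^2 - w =160*t^3 - 328*t^2 - 72*t - w^3 + w^2*(-10*t - 11) + w*(16*t^2 - 126*t - 18)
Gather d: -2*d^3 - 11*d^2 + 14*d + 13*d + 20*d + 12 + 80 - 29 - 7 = -2*d^3 - 11*d^2 + 47*d + 56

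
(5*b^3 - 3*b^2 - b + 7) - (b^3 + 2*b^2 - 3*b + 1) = 4*b^3 - 5*b^2 + 2*b + 6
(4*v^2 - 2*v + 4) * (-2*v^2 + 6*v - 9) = -8*v^4 + 28*v^3 - 56*v^2 + 42*v - 36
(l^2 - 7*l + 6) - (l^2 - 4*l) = 6 - 3*l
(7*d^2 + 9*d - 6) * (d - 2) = 7*d^3 - 5*d^2 - 24*d + 12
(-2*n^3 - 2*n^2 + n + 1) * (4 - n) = 2*n^4 - 6*n^3 - 9*n^2 + 3*n + 4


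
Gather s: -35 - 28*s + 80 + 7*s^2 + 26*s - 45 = 7*s^2 - 2*s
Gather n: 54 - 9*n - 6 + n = 48 - 8*n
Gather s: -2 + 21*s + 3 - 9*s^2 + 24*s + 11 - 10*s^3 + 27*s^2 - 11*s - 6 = -10*s^3 + 18*s^2 + 34*s + 6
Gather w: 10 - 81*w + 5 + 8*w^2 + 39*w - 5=8*w^2 - 42*w + 10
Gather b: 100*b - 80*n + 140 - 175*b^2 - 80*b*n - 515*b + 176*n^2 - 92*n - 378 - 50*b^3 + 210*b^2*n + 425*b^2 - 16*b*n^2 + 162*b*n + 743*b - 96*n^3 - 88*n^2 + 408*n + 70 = -50*b^3 + b^2*(210*n + 250) + b*(-16*n^2 + 82*n + 328) - 96*n^3 + 88*n^2 + 236*n - 168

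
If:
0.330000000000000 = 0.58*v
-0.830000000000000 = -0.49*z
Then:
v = 0.57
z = 1.69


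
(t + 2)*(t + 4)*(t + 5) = t^3 + 11*t^2 + 38*t + 40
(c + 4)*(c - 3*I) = c^2 + 4*c - 3*I*c - 12*I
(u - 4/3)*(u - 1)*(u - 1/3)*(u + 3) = u^4 + u^3/3 - 53*u^2/9 + 53*u/9 - 4/3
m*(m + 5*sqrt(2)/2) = m^2 + 5*sqrt(2)*m/2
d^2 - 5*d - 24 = (d - 8)*(d + 3)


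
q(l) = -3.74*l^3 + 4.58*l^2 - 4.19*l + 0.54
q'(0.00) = -4.19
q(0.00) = 0.54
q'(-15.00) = -2666.09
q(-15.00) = 13716.39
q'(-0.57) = -13.06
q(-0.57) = 5.11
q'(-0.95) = -23.02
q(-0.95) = 11.86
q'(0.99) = -6.12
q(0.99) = -2.75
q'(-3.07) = -138.06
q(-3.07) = 164.78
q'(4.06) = -151.95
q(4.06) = -191.27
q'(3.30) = -96.15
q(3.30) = -97.82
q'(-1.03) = -25.53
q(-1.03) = 13.80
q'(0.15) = -3.07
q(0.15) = 0.00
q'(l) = -11.22*l^2 + 9.16*l - 4.19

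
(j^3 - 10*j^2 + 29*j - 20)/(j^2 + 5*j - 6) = (j^2 - 9*j + 20)/(j + 6)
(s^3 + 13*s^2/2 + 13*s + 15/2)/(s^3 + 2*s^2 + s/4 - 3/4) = 2*(2*s^2 + 11*s + 15)/(4*s^2 + 4*s - 3)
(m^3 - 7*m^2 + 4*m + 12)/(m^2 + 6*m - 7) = (m^3 - 7*m^2 + 4*m + 12)/(m^2 + 6*m - 7)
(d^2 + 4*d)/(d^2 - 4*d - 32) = d/(d - 8)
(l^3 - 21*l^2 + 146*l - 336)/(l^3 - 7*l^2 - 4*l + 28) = (l^2 - 14*l + 48)/(l^2 - 4)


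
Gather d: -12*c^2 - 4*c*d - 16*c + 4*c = -12*c^2 - 4*c*d - 12*c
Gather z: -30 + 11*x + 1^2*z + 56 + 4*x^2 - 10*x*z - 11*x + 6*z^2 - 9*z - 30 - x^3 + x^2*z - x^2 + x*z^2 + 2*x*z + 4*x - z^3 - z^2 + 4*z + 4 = -x^3 + 3*x^2 + 4*x - z^3 + z^2*(x + 5) + z*(x^2 - 8*x - 4)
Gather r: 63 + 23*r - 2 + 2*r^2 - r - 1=2*r^2 + 22*r + 60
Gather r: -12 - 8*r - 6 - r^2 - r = -r^2 - 9*r - 18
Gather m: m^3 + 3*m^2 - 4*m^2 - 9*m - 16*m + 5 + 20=m^3 - m^2 - 25*m + 25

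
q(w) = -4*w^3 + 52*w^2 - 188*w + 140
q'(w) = -12*w^2 + 104*w - 188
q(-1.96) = 738.36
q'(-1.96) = -437.94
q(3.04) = -63.33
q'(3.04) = 17.26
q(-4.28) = 2210.81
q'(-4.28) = -852.94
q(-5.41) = 3312.38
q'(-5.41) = -1101.86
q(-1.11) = 418.22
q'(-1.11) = -318.23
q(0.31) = 86.60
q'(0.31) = -156.91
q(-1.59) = 586.46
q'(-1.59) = -383.70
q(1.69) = -48.51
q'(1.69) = -46.51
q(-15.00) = 28160.00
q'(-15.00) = -4448.00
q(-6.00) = 4004.00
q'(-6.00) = -1244.00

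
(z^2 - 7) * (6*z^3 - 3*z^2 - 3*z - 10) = 6*z^5 - 3*z^4 - 45*z^3 + 11*z^2 + 21*z + 70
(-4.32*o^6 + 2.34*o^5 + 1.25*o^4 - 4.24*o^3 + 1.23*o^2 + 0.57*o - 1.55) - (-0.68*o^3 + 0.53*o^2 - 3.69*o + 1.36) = -4.32*o^6 + 2.34*o^5 + 1.25*o^4 - 3.56*o^3 + 0.7*o^2 + 4.26*o - 2.91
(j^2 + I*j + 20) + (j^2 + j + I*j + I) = 2*j^2 + j + 2*I*j + 20 + I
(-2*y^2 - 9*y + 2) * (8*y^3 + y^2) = -16*y^5 - 74*y^4 + 7*y^3 + 2*y^2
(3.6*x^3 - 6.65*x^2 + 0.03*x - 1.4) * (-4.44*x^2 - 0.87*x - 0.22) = -15.984*x^5 + 26.394*x^4 + 4.8603*x^3 + 7.6529*x^2 + 1.2114*x + 0.308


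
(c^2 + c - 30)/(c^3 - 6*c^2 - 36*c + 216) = (c - 5)/(c^2 - 12*c + 36)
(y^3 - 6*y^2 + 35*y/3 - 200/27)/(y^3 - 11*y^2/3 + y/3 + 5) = (9*y^2 - 39*y + 40)/(9*(y^2 - 2*y - 3))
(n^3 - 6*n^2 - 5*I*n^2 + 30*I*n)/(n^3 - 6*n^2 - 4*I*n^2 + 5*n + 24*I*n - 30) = n/(n + I)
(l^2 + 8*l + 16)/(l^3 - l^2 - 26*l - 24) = (l + 4)/(l^2 - 5*l - 6)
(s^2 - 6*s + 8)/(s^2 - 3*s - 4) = (s - 2)/(s + 1)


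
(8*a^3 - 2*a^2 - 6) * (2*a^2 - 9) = 16*a^5 - 4*a^4 - 72*a^3 + 6*a^2 + 54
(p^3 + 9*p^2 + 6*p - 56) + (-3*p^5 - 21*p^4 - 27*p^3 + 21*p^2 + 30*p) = -3*p^5 - 21*p^4 - 26*p^3 + 30*p^2 + 36*p - 56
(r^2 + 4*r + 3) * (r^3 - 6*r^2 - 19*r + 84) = r^5 - 2*r^4 - 40*r^3 - 10*r^2 + 279*r + 252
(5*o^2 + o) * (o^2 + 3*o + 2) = 5*o^4 + 16*o^3 + 13*o^2 + 2*o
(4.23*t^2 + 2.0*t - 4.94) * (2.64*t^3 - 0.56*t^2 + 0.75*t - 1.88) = 11.1672*t^5 + 2.9112*t^4 - 10.9891*t^3 - 3.686*t^2 - 7.465*t + 9.2872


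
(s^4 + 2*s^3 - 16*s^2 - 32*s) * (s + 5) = s^5 + 7*s^4 - 6*s^3 - 112*s^2 - 160*s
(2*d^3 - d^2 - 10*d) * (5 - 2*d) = -4*d^4 + 12*d^3 + 15*d^2 - 50*d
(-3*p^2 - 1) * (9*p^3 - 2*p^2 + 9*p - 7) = -27*p^5 + 6*p^4 - 36*p^3 + 23*p^2 - 9*p + 7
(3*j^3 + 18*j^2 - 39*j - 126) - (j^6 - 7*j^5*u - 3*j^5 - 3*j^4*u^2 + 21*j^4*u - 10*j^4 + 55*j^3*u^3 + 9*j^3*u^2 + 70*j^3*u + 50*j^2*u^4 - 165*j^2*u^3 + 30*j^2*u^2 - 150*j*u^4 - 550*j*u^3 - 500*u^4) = -j^6 + 7*j^5*u + 3*j^5 + 3*j^4*u^2 - 21*j^4*u + 10*j^4 - 55*j^3*u^3 - 9*j^3*u^2 - 70*j^3*u + 3*j^3 - 50*j^2*u^4 + 165*j^2*u^3 - 30*j^2*u^2 + 18*j^2 + 150*j*u^4 + 550*j*u^3 - 39*j + 500*u^4 - 126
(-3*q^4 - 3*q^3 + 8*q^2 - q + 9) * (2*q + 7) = -6*q^5 - 27*q^4 - 5*q^3 + 54*q^2 + 11*q + 63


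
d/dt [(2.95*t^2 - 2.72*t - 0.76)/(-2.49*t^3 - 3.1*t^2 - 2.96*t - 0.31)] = (7.3455*t^4 - 13.5456*t^3 - 22.8412*t^2 - 6.541*t - 1.4064)/(6.2001*t^6 + 15.438*t^5 + 24.3508*t^4 + 19.8958*t^3 + 10.6836*t^2 + 1.8352*t + 0.0961)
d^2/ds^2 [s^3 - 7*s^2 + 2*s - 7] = 6*s - 14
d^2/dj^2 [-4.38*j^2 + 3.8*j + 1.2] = -8.76000000000000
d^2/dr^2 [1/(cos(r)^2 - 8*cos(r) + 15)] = 2*(-2*sin(r)^4 + 3*sin(r)^2 - 75*cos(r) + 3*cos(3*r) + 48)/((cos(r) - 5)^3*(cos(r) - 3)^3)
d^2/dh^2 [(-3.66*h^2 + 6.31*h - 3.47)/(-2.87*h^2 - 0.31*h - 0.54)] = (-110.462282*h^3 + 137.45865*h^2 + 77.198982*h - 5.841578)/(23.639903*h^6 + 7.660317*h^5 + 14.171199*h^4 + 2.912419*h^3 + 2.666358*h^2 + 0.271188*h + 0.157464)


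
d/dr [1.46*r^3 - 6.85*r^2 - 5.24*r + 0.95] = 4.38*r^2 - 13.7*r - 5.24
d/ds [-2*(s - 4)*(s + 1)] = 6 - 4*s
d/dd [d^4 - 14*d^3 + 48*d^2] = 2*d*(2*d^2 - 21*d + 48)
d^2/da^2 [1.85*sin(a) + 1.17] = -1.85*sin(a)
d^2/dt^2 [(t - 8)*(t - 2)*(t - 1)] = 6*t - 22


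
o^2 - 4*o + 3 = (o - 3)*(o - 1)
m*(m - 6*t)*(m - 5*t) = m^3 - 11*m^2*t + 30*m*t^2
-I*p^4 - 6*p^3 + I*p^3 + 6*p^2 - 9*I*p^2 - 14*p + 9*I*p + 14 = (p - 7*I)*(p - I)*(p + 2*I)*(-I*p + I)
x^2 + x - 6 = (x - 2)*(x + 3)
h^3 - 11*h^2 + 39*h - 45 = (h - 5)*(h - 3)^2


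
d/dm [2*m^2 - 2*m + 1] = 4*m - 2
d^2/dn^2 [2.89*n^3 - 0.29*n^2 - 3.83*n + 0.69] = 17.34*n - 0.58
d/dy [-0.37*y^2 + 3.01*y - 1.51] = 3.01 - 0.74*y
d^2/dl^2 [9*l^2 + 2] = 18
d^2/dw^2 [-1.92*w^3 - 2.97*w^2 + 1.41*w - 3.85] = -11.52*w - 5.94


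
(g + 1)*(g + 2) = g^2 + 3*g + 2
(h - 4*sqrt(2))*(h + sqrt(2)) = h^2 - 3*sqrt(2)*h - 8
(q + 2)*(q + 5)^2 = q^3 + 12*q^2 + 45*q + 50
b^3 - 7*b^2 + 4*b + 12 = (b - 6)*(b - 2)*(b + 1)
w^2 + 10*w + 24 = (w + 4)*(w + 6)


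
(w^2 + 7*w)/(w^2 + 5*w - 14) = w/(w - 2)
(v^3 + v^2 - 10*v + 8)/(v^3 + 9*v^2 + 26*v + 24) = (v^2 - 3*v + 2)/(v^2 + 5*v + 6)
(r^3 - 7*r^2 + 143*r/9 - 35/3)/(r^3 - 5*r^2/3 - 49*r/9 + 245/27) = 3*(r - 3)/(3*r + 7)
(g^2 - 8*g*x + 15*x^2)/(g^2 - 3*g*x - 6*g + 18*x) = (g - 5*x)/(g - 6)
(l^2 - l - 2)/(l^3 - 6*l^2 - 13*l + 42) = (l + 1)/(l^2 - 4*l - 21)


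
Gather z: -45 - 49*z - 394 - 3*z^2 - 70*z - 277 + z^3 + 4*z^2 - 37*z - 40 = z^3 + z^2 - 156*z - 756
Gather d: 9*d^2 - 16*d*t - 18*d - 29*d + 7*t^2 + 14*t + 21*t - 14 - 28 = 9*d^2 + d*(-16*t - 47) + 7*t^2 + 35*t - 42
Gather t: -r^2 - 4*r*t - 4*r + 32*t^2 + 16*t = -r^2 - 4*r + 32*t^2 + t*(16 - 4*r)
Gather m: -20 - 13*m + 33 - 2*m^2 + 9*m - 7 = -2*m^2 - 4*m + 6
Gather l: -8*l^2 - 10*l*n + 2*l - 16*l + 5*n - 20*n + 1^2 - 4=-8*l^2 + l*(-10*n - 14) - 15*n - 3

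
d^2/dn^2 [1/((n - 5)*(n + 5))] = 2*(3*n^2 + 25)/(n^6 - 75*n^4 + 1875*n^2 - 15625)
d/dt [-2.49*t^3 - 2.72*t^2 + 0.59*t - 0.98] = -7.47*t^2 - 5.44*t + 0.59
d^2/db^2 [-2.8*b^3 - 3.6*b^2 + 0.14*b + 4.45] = -16.8*b - 7.2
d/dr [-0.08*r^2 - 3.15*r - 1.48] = -0.16*r - 3.15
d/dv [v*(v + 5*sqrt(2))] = 2*v + 5*sqrt(2)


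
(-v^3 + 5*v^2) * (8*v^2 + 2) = -8*v^5 + 40*v^4 - 2*v^3 + 10*v^2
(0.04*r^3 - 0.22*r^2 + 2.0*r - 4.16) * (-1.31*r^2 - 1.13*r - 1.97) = -0.0524*r^5 + 0.243*r^4 - 2.4502*r^3 + 3.623*r^2 + 0.7608*r + 8.1952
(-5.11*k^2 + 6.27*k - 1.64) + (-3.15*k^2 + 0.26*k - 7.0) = -8.26*k^2 + 6.53*k - 8.64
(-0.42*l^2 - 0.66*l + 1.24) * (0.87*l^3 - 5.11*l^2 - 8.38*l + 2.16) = -0.3654*l^5 + 1.572*l^4 + 7.971*l^3 - 1.7128*l^2 - 11.8168*l + 2.6784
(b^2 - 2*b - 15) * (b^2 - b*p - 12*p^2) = b^4 - b^3*p - 2*b^3 - 12*b^2*p^2 + 2*b^2*p - 15*b^2 + 24*b*p^2 + 15*b*p + 180*p^2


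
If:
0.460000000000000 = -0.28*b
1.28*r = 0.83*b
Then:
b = -1.64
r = -1.07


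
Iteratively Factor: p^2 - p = (p - 1)*(p)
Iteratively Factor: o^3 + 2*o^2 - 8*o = (o - 2)*(o^2 + 4*o) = (o - 2)*(o + 4)*(o)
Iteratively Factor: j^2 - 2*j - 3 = (j + 1)*(j - 3)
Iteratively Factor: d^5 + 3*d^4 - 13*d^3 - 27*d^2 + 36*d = (d)*(d^4 + 3*d^3 - 13*d^2 - 27*d + 36) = d*(d - 1)*(d^3 + 4*d^2 - 9*d - 36) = d*(d - 3)*(d - 1)*(d^2 + 7*d + 12) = d*(d - 3)*(d - 1)*(d + 4)*(d + 3)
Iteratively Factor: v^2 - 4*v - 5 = (v + 1)*(v - 5)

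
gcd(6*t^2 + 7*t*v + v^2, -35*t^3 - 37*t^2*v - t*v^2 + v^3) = t + v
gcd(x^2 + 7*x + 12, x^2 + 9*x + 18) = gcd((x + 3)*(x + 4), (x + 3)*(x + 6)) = x + 3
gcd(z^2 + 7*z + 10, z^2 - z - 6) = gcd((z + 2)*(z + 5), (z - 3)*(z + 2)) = z + 2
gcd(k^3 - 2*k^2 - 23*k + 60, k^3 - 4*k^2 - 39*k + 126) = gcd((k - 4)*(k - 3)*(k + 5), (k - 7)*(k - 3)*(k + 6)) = k - 3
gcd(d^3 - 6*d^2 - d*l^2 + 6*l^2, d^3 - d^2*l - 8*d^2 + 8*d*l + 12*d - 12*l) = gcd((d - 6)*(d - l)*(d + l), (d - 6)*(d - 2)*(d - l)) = d^2 - d*l - 6*d + 6*l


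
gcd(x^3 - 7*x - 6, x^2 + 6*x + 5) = x + 1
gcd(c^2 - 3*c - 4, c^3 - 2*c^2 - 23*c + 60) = c - 4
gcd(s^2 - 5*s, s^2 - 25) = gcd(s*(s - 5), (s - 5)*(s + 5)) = s - 5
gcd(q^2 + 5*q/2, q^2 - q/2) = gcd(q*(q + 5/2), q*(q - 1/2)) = q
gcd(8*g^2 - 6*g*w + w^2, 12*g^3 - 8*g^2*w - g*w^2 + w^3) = -2*g + w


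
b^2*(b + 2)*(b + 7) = b^4 + 9*b^3 + 14*b^2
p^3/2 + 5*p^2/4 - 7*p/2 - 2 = (p/2 + 1/4)*(p - 2)*(p + 4)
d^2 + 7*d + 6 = (d + 1)*(d + 6)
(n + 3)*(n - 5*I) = n^2 + 3*n - 5*I*n - 15*I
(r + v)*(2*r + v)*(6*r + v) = 12*r^3 + 20*r^2*v + 9*r*v^2 + v^3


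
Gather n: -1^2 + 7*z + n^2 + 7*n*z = n^2 + 7*n*z + 7*z - 1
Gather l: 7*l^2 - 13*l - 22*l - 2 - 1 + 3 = 7*l^2 - 35*l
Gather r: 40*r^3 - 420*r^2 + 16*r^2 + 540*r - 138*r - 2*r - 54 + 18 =40*r^3 - 404*r^2 + 400*r - 36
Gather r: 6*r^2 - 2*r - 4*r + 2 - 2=6*r^2 - 6*r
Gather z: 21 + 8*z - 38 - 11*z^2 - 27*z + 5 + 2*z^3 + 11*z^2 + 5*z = 2*z^3 - 14*z - 12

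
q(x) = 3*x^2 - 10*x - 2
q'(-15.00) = -100.00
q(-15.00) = 823.00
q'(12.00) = 62.00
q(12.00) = 310.00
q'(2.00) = 2.00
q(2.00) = -10.00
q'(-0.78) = -14.68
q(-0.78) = 7.63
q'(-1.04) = -16.24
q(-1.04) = 11.64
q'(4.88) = 19.28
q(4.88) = 20.64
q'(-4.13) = -34.78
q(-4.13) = 90.47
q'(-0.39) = -12.34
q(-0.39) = 2.36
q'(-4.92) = -39.52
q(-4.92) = 119.82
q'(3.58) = 11.48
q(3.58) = 0.65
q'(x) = 6*x - 10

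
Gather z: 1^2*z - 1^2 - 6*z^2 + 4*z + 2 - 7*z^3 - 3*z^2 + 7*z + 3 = -7*z^3 - 9*z^2 + 12*z + 4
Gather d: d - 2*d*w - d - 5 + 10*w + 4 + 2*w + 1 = -2*d*w + 12*w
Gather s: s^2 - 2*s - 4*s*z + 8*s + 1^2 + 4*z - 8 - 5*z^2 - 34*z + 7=s^2 + s*(6 - 4*z) - 5*z^2 - 30*z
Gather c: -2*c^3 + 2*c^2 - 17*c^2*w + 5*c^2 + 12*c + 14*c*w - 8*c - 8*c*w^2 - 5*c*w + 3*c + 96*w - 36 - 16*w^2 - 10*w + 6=-2*c^3 + c^2*(7 - 17*w) + c*(-8*w^2 + 9*w + 7) - 16*w^2 + 86*w - 30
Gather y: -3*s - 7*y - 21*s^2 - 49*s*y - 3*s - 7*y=-21*s^2 - 6*s + y*(-49*s - 14)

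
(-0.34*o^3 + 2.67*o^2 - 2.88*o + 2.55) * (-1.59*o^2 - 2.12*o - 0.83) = 0.5406*o^5 - 3.5245*o^4 - 0.798999999999999*o^3 - 0.165*o^2 - 3.0156*o - 2.1165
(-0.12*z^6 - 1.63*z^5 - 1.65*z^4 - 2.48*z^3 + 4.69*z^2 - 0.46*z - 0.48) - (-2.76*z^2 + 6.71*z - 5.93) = -0.12*z^6 - 1.63*z^5 - 1.65*z^4 - 2.48*z^3 + 7.45*z^2 - 7.17*z + 5.45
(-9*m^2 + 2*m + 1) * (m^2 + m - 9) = -9*m^4 - 7*m^3 + 84*m^2 - 17*m - 9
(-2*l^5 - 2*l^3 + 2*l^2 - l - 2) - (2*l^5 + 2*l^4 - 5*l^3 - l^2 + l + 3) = -4*l^5 - 2*l^4 + 3*l^3 + 3*l^2 - 2*l - 5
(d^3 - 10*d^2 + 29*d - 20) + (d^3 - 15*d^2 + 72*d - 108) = 2*d^3 - 25*d^2 + 101*d - 128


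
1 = 1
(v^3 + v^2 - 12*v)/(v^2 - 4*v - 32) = v*(v - 3)/(v - 8)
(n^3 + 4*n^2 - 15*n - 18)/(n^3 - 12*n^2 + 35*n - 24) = (n^2 + 7*n + 6)/(n^2 - 9*n + 8)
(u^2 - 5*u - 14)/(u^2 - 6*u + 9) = (u^2 - 5*u - 14)/(u^2 - 6*u + 9)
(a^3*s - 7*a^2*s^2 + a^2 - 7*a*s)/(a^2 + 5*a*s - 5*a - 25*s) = a*(a^2*s - 7*a*s^2 + a - 7*s)/(a^2 + 5*a*s - 5*a - 25*s)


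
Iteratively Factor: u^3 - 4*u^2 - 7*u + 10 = (u - 1)*(u^2 - 3*u - 10) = (u - 1)*(u + 2)*(u - 5)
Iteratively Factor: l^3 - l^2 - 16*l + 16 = (l + 4)*(l^2 - 5*l + 4) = (l - 1)*(l + 4)*(l - 4)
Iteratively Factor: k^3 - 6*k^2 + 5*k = (k - 5)*(k^2 - k) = (k - 5)*(k - 1)*(k)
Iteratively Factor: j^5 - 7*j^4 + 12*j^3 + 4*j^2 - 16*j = (j - 2)*(j^4 - 5*j^3 + 2*j^2 + 8*j) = (j - 2)^2*(j^3 - 3*j^2 - 4*j) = (j - 2)^2*(j + 1)*(j^2 - 4*j) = (j - 4)*(j - 2)^2*(j + 1)*(j)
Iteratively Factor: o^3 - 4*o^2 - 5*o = (o)*(o^2 - 4*o - 5) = o*(o + 1)*(o - 5)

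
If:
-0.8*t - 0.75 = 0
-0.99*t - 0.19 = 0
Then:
No Solution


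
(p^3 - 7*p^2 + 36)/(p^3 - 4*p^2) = (p^3 - 7*p^2 + 36)/(p^2*(p - 4))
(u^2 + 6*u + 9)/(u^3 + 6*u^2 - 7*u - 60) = (u^2 + 6*u + 9)/(u^3 + 6*u^2 - 7*u - 60)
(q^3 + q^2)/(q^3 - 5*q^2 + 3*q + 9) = q^2/(q^2 - 6*q + 9)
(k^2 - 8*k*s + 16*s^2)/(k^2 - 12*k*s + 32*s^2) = (-k + 4*s)/(-k + 8*s)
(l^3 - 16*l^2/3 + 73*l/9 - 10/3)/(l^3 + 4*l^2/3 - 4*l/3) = (l^2 - 14*l/3 + 5)/(l*(l + 2))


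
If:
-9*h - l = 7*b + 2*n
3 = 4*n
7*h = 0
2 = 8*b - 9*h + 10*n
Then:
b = -11/16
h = 0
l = 53/16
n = 3/4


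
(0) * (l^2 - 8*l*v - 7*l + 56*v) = 0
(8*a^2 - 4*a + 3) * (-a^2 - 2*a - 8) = -8*a^4 - 12*a^3 - 59*a^2 + 26*a - 24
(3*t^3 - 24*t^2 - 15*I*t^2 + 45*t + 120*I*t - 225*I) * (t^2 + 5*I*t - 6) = 3*t^5 - 24*t^4 + 102*t^3 - 456*t^2 + 90*I*t^2 + 855*t - 720*I*t + 1350*I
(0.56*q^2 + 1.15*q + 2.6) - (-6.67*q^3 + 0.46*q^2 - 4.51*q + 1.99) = 6.67*q^3 + 0.1*q^2 + 5.66*q + 0.61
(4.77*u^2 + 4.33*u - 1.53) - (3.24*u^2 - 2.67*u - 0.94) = 1.53*u^2 + 7.0*u - 0.59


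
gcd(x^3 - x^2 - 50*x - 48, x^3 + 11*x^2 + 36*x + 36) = x + 6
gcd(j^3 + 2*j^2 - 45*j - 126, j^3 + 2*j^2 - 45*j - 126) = j^3 + 2*j^2 - 45*j - 126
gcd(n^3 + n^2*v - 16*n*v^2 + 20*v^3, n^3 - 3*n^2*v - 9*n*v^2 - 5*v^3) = 1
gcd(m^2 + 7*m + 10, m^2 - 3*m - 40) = m + 5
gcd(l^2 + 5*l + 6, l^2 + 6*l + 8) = l + 2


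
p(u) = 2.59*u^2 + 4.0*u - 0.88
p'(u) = 5.18*u + 4.0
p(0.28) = 0.44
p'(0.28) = 5.45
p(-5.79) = 62.79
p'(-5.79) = -25.99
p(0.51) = 1.83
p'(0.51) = 6.64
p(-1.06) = -2.21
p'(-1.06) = -1.49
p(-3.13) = 11.97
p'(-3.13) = -12.21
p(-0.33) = -1.92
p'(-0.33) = 2.29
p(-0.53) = -2.27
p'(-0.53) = 1.25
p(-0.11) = -1.29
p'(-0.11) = 3.43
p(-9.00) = 172.91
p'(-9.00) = -42.62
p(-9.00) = 172.91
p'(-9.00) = -42.62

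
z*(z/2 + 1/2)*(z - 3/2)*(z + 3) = z^4/2 + 5*z^3/4 - 3*z^2/2 - 9*z/4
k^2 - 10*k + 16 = (k - 8)*(k - 2)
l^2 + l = l*(l + 1)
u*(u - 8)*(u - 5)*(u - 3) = u^4 - 16*u^3 + 79*u^2 - 120*u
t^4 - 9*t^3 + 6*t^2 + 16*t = t*(t - 8)*(t - 2)*(t + 1)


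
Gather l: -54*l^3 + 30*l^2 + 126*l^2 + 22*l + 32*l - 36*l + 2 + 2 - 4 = -54*l^3 + 156*l^2 + 18*l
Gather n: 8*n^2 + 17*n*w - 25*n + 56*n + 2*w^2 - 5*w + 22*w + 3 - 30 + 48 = 8*n^2 + n*(17*w + 31) + 2*w^2 + 17*w + 21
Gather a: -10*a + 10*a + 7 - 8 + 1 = 0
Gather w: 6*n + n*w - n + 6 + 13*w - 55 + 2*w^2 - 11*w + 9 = 5*n + 2*w^2 + w*(n + 2) - 40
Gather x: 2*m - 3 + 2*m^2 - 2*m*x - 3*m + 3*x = 2*m^2 - m + x*(3 - 2*m) - 3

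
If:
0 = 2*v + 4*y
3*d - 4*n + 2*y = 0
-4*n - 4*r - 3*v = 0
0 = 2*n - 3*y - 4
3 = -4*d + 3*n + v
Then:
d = -16/17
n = -35/17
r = -2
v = 92/17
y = -46/17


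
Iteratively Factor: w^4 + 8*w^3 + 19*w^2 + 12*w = (w + 1)*(w^3 + 7*w^2 + 12*w) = (w + 1)*(w + 3)*(w^2 + 4*w) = w*(w + 1)*(w + 3)*(w + 4)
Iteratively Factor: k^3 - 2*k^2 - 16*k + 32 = (k - 4)*(k^2 + 2*k - 8) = (k - 4)*(k + 4)*(k - 2)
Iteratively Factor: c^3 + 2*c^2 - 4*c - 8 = (c + 2)*(c^2 - 4) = (c - 2)*(c + 2)*(c + 2)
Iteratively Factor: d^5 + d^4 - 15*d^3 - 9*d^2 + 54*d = (d + 3)*(d^4 - 2*d^3 - 9*d^2 + 18*d) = d*(d + 3)*(d^3 - 2*d^2 - 9*d + 18) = d*(d - 2)*(d + 3)*(d^2 - 9) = d*(d - 2)*(d + 3)^2*(d - 3)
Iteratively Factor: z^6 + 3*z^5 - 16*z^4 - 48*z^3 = (z - 4)*(z^5 + 7*z^4 + 12*z^3) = z*(z - 4)*(z^4 + 7*z^3 + 12*z^2) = z^2*(z - 4)*(z^3 + 7*z^2 + 12*z) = z^2*(z - 4)*(z + 3)*(z^2 + 4*z) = z^2*(z - 4)*(z + 3)*(z + 4)*(z)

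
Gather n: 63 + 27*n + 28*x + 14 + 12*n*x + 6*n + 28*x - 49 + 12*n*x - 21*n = n*(24*x + 12) + 56*x + 28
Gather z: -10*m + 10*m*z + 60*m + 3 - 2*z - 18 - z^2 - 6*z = 50*m - z^2 + z*(10*m - 8) - 15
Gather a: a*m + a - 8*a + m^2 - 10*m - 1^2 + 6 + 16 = a*(m - 7) + m^2 - 10*m + 21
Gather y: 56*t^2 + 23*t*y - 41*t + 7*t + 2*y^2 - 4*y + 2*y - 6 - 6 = 56*t^2 - 34*t + 2*y^2 + y*(23*t - 2) - 12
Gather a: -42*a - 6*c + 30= -42*a - 6*c + 30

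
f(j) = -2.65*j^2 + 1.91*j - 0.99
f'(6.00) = -29.89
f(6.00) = -84.93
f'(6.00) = -29.89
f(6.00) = -84.93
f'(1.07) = -3.76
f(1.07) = -1.98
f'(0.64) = -1.48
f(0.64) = -0.85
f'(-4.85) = 27.62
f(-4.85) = -72.59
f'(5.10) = -25.12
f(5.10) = -60.18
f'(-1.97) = 12.35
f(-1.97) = -15.04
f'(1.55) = -6.30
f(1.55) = -4.40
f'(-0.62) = 5.20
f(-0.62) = -3.19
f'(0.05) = 1.64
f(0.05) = -0.90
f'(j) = 1.91 - 5.3*j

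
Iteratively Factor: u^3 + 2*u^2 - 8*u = (u)*(u^2 + 2*u - 8) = u*(u - 2)*(u + 4)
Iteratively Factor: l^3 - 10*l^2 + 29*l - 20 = (l - 1)*(l^2 - 9*l + 20) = (l - 5)*(l - 1)*(l - 4)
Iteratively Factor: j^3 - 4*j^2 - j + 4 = (j + 1)*(j^2 - 5*j + 4) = (j - 1)*(j + 1)*(j - 4)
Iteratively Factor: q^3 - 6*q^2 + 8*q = (q)*(q^2 - 6*q + 8) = q*(q - 2)*(q - 4)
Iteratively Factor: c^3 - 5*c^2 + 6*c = (c - 2)*(c^2 - 3*c) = c*(c - 2)*(c - 3)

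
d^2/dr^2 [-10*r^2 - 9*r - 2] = -20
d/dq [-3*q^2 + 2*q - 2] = 2 - 6*q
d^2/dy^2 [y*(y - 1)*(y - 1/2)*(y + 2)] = 12*y^2 + 3*y - 5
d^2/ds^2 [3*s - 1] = 0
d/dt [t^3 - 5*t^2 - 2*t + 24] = 3*t^2 - 10*t - 2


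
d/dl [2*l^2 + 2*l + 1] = 4*l + 2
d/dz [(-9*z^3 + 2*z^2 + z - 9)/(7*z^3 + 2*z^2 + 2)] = (-32*z^4 - 14*z^3 + 133*z^2 + 44*z + 2)/(49*z^6 + 28*z^5 + 4*z^4 + 28*z^3 + 8*z^2 + 4)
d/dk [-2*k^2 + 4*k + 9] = 4 - 4*k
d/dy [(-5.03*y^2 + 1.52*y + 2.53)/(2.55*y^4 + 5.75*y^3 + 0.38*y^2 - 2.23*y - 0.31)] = (25.653*y^5 + 17.2945*y^4 - 43.286*y^3 - 33.0032*y^2 + 1.1958*y + 5.1707)/(6.5025*y^8 + 29.325*y^7 + 35.0005*y^6 - 7.003*y^5 - 27.0816*y^4 - 5.2598*y^3 + 4.7373*y^2 + 1.3826*y + 0.0961)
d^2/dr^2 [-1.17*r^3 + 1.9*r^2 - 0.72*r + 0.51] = 3.8 - 7.02*r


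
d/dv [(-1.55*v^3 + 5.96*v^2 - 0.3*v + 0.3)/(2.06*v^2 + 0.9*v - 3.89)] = (-3.193*v^4 - 2.79*v^3 + 24.0705*v^2 - 47.6048*v + 0.897)/(4.2436*v^4 + 3.708*v^3 - 15.2168*v^2 - 7.002*v + 15.1321)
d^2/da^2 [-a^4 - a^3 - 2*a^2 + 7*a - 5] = -12*a^2 - 6*a - 4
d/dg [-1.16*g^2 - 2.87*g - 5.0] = -2.32*g - 2.87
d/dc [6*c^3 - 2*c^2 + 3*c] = 18*c^2 - 4*c + 3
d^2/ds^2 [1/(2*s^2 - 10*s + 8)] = (-s^2 + 5*s + (2*s - 5)^2 - 4)/(s^2 - 5*s + 4)^3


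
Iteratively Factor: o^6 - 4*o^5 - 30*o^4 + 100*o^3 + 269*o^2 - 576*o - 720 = (o + 1)*(o^5 - 5*o^4 - 25*o^3 + 125*o^2 + 144*o - 720) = (o - 3)*(o + 1)*(o^4 - 2*o^3 - 31*o^2 + 32*o + 240) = (o - 3)*(o + 1)*(o + 4)*(o^3 - 6*o^2 - 7*o + 60) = (o - 3)*(o + 1)*(o + 3)*(o + 4)*(o^2 - 9*o + 20) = (o - 5)*(o - 3)*(o + 1)*(o + 3)*(o + 4)*(o - 4)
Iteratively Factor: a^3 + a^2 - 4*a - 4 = (a + 2)*(a^2 - a - 2) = (a - 2)*(a + 2)*(a + 1)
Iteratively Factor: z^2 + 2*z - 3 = (z - 1)*(z + 3)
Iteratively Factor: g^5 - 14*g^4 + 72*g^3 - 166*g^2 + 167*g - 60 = (g - 1)*(g^4 - 13*g^3 + 59*g^2 - 107*g + 60) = (g - 1)^2*(g^3 - 12*g^2 + 47*g - 60) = (g - 4)*(g - 1)^2*(g^2 - 8*g + 15) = (g - 4)*(g - 3)*(g - 1)^2*(g - 5)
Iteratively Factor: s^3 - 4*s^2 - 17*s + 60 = (s + 4)*(s^2 - 8*s + 15) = (s - 3)*(s + 4)*(s - 5)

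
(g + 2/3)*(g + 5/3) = g^2 + 7*g/3 + 10/9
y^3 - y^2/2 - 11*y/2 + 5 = (y - 2)*(y - 1)*(y + 5/2)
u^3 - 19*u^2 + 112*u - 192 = (u - 8)^2*(u - 3)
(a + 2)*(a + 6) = a^2 + 8*a + 12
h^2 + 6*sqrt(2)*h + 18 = (h + 3*sqrt(2))^2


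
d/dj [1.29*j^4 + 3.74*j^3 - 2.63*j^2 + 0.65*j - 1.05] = 5.16*j^3 + 11.22*j^2 - 5.26*j + 0.65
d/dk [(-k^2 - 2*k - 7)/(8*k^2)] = (k + 7)/(4*k^3)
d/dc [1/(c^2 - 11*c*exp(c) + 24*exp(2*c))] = (11*c*exp(c) - 2*c - 48*exp(2*c) + 11*exp(c))/(c^2 - 11*c*exp(c) + 24*exp(2*c))^2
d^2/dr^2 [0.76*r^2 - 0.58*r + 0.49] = 1.52000000000000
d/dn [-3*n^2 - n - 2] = -6*n - 1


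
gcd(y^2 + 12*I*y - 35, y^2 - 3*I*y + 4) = 1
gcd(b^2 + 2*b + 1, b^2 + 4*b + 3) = b + 1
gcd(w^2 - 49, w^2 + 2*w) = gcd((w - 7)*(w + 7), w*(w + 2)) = 1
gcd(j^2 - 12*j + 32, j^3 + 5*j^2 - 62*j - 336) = j - 8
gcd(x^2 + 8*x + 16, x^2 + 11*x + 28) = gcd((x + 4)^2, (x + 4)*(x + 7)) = x + 4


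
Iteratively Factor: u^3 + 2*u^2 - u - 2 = (u + 1)*(u^2 + u - 2) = (u + 1)*(u + 2)*(u - 1)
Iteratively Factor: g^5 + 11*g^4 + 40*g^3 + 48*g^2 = (g)*(g^4 + 11*g^3 + 40*g^2 + 48*g) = g*(g + 4)*(g^3 + 7*g^2 + 12*g) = g*(g + 3)*(g + 4)*(g^2 + 4*g) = g^2*(g + 3)*(g + 4)*(g + 4)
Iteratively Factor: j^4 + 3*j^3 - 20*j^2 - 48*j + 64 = (j + 4)*(j^3 - j^2 - 16*j + 16) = (j + 4)^2*(j^2 - 5*j + 4) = (j - 4)*(j + 4)^2*(j - 1)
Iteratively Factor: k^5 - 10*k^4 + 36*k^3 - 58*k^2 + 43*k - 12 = (k - 1)*(k^4 - 9*k^3 + 27*k^2 - 31*k + 12) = (k - 3)*(k - 1)*(k^3 - 6*k^2 + 9*k - 4) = (k - 3)*(k - 1)^2*(k^2 - 5*k + 4) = (k - 3)*(k - 1)^3*(k - 4)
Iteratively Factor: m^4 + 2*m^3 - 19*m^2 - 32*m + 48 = (m - 4)*(m^3 + 6*m^2 + 5*m - 12) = (m - 4)*(m + 3)*(m^2 + 3*m - 4) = (m - 4)*(m - 1)*(m + 3)*(m + 4)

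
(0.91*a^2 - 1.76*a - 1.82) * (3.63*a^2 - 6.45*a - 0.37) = 3.3033*a^4 - 12.2583*a^3 + 4.4087*a^2 + 12.3902*a + 0.6734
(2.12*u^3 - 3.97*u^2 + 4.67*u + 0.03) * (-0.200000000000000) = -0.424*u^3 + 0.794*u^2 - 0.934*u - 0.006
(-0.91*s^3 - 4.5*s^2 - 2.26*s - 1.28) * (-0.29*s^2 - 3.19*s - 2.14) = 0.2639*s^5 + 4.2079*s^4 + 16.9578*s^3 + 17.2106*s^2 + 8.9196*s + 2.7392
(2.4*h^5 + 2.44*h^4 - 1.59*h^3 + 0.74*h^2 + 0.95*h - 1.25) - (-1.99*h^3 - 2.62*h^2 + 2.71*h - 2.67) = 2.4*h^5 + 2.44*h^4 + 0.4*h^3 + 3.36*h^2 - 1.76*h + 1.42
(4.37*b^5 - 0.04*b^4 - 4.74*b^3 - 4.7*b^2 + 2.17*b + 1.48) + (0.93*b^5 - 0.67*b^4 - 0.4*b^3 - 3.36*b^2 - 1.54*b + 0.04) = 5.3*b^5 - 0.71*b^4 - 5.14*b^3 - 8.06*b^2 + 0.63*b + 1.52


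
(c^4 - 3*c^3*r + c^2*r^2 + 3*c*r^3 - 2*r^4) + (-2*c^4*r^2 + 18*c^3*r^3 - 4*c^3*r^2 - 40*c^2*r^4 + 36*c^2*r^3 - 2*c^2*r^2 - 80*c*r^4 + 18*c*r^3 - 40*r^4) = -2*c^4*r^2 + c^4 + 18*c^3*r^3 - 4*c^3*r^2 - 3*c^3*r - 40*c^2*r^4 + 36*c^2*r^3 - c^2*r^2 - 80*c*r^4 + 21*c*r^3 - 42*r^4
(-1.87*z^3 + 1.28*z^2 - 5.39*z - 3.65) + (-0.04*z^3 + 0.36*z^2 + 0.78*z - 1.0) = -1.91*z^3 + 1.64*z^2 - 4.61*z - 4.65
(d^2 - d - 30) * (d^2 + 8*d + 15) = d^4 + 7*d^3 - 23*d^2 - 255*d - 450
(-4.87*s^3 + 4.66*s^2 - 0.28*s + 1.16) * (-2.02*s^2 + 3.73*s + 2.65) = 9.8374*s^5 - 27.5783*s^4 + 5.0419*s^3 + 8.9614*s^2 + 3.5848*s + 3.074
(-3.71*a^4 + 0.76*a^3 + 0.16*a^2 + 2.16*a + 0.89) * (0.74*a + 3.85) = -2.7454*a^5 - 13.7211*a^4 + 3.0444*a^3 + 2.2144*a^2 + 8.9746*a + 3.4265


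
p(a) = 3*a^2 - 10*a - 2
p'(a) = 6*a - 10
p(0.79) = -8.03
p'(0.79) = -5.26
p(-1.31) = 16.25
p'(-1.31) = -17.86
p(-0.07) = -1.29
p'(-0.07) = -10.42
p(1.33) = -9.99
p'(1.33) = -2.02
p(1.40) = -10.12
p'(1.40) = -1.60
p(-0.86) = 8.82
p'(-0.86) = -15.16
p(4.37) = 11.59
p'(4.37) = 16.22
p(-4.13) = 90.47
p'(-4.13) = -34.78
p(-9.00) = 331.00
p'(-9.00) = -64.00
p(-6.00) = 166.00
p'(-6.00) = -46.00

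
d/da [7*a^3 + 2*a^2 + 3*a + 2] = 21*a^2 + 4*a + 3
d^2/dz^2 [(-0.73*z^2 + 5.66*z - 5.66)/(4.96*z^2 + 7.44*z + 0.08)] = (332.367616*z^3 - 833.732352*z^2 - 1266.680832*z - 628.857984)/(122.023936*z^6 + 549.107712*z^5 + 829.565952*z^4 + 429.543936*z^3 + 13.380096*z^2 + 0.142848*z + 0.000512)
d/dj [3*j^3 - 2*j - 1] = 9*j^2 - 2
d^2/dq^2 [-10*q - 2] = 0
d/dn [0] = 0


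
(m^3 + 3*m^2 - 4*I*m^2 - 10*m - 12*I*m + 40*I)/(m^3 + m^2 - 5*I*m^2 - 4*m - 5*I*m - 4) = (m^2 + 3*m - 10)/(m^2 + m*(1 - I) - I)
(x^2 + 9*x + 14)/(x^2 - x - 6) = (x + 7)/(x - 3)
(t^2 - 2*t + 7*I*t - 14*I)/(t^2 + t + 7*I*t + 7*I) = (t - 2)/(t + 1)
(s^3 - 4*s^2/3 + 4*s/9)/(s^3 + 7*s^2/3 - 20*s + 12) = s*(3*s - 2)/(3*(s^2 + 3*s - 18))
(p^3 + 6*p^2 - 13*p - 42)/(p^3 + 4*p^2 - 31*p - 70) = (p - 3)/(p - 5)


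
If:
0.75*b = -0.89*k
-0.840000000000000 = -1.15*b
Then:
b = 0.73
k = -0.62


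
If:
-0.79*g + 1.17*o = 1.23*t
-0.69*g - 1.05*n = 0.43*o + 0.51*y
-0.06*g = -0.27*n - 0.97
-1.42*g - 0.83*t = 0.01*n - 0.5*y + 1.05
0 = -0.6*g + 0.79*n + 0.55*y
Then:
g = 0.28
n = -3.53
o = 1.81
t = 1.54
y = 5.37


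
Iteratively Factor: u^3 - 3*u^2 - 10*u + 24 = (u - 4)*(u^2 + u - 6) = (u - 4)*(u + 3)*(u - 2)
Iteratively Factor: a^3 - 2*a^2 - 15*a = (a + 3)*(a^2 - 5*a) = a*(a + 3)*(a - 5)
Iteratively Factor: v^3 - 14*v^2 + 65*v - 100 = (v - 5)*(v^2 - 9*v + 20) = (v - 5)*(v - 4)*(v - 5)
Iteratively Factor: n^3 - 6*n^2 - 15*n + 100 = (n - 5)*(n^2 - n - 20) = (n - 5)^2*(n + 4)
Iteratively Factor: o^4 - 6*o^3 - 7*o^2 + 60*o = (o - 4)*(o^3 - 2*o^2 - 15*o) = o*(o - 4)*(o^2 - 2*o - 15) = o*(o - 5)*(o - 4)*(o + 3)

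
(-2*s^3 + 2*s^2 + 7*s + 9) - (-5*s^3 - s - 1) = 3*s^3 + 2*s^2 + 8*s + 10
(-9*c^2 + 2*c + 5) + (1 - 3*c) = -9*c^2 - c + 6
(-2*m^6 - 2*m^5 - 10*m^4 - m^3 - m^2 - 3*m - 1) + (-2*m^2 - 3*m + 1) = -2*m^6 - 2*m^5 - 10*m^4 - m^3 - 3*m^2 - 6*m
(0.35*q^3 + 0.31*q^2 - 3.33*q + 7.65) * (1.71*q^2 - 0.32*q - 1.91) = 0.5985*q^5 + 0.4181*q^4 - 6.462*q^3 + 13.555*q^2 + 3.9123*q - 14.6115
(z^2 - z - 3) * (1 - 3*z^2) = -3*z^4 + 3*z^3 + 10*z^2 - z - 3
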